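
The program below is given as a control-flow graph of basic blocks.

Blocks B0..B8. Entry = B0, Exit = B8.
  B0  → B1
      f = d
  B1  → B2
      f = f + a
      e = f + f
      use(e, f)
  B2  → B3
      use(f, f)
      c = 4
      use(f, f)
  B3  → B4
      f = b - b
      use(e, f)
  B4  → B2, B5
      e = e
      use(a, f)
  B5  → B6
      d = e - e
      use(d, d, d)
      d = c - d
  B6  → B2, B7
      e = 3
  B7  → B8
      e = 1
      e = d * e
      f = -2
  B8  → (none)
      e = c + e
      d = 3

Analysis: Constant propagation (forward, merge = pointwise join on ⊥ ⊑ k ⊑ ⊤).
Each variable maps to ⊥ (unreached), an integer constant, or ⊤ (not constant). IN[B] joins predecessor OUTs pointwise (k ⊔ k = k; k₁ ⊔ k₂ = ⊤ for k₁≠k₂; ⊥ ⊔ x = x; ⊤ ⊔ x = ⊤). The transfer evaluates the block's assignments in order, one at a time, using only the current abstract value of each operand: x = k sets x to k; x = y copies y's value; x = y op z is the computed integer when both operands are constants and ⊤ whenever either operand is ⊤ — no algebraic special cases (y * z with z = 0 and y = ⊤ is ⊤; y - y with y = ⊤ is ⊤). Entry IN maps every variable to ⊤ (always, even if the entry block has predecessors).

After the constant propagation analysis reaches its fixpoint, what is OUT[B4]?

Per-block solution:
  B0:  IN=(all ⊤)  OUT=(all ⊤)
  B1:  IN=(all ⊤)  OUT=(all ⊤)
  B2:  IN=(all ⊤)  OUT={c:4; rest ⊤}
  B3:  IN={c:4; rest ⊤}  OUT={c:4; rest ⊤}
  B4:  IN={c:4; rest ⊤}  OUT={c:4; rest ⊤}
  B5:  IN={c:4; rest ⊤}  OUT={c:4; rest ⊤}
  B6:  IN={c:4; rest ⊤}  OUT={c:4, e:3; rest ⊤}
  B7:  IN={c:4, e:3; rest ⊤}  OUT={c:4, f:-2; rest ⊤}
  B8:  IN={c:4, f:-2; rest ⊤}  OUT={c:4, d:3, f:-2; rest ⊤}

Merge at B4: IN[B4] = OUT[B3] = {a: ⊤, b: ⊤, c: 4, d: ⊤, e: ⊤, f: ⊤}
Applying B4's transfer function to that IN value gives OUT[B4] (row B4 above).

Answer: {a: ⊤, b: ⊤, c: 4, d: ⊤, e: ⊤, f: ⊤}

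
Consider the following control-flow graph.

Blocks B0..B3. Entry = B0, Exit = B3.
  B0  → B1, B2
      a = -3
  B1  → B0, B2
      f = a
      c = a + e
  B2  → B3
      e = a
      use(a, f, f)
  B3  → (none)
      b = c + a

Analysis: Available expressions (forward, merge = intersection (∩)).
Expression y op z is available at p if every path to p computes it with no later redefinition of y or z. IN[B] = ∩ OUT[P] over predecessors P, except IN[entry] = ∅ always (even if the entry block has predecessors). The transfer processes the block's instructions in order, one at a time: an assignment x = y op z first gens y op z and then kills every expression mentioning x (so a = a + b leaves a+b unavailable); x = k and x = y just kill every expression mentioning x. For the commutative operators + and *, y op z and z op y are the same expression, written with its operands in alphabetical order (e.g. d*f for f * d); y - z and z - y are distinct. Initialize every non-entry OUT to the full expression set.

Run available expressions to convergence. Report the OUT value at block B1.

Answer: {a+e}

Working:
Converged values:
  B0:   IN={}   OUT={}
  B1:   IN={}   OUT={a+e}
  B2:   IN={}   OUT={}
  B3:   IN={}   OUT={a+c}

Merge at B1: IN[B1] = OUT[B0] = {}
Applying B1's transfer function to that IN value gives OUT[B1] (row B1 above).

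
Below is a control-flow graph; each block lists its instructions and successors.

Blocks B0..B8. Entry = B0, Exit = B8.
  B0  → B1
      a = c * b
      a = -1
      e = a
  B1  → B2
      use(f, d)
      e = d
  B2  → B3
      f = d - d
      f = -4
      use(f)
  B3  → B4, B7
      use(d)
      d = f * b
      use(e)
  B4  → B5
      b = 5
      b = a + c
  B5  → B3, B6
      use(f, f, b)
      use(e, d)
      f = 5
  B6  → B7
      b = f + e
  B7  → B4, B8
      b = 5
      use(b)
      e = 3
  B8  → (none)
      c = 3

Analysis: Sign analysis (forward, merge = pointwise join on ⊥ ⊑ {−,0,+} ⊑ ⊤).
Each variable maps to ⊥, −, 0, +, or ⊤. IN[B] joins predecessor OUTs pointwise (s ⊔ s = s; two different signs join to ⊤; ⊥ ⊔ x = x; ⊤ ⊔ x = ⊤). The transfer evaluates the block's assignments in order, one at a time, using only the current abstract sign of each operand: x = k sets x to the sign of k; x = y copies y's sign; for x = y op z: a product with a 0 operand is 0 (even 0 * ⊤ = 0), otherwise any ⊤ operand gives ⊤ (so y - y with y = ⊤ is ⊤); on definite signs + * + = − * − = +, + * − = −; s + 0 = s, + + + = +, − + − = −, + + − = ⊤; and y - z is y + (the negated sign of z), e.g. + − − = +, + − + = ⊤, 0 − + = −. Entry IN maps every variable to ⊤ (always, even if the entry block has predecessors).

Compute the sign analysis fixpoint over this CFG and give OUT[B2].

Converged values:
  B0: | IN=(all ⊤) | OUT={a:-, e:-; rest ⊤}
  B1: | IN={a:-, e:-; rest ⊤} | OUT={a:-; rest ⊤}
  B2: | IN={a:-; rest ⊤} | OUT={a:-, f:-; rest ⊤}
  B3: | IN={a:-; rest ⊤} | OUT={a:-; rest ⊤}
  B4: | IN={a:-; rest ⊤} | OUT={a:-; rest ⊤}
  B5: | IN={a:-; rest ⊤} | OUT={a:-, f:+; rest ⊤}
  B6: | IN={a:-, f:+; rest ⊤} | OUT={a:-, f:+; rest ⊤}
  B7: | IN={a:-; rest ⊤} | OUT={a:-, b:+, e:+; rest ⊤}
  B8: | IN={a:-, b:+, e:+; rest ⊤} | OUT={a:-, b:+, c:+, e:+; rest ⊤}

Merge at B2: IN[B2] = OUT[B1] = {a: -, b: ⊤, c: ⊤, d: ⊤, e: ⊤, f: ⊤}
Applying B2's transfer function to that IN value gives OUT[B2] (row B2 above).

Answer: {a: -, b: ⊤, c: ⊤, d: ⊤, e: ⊤, f: -}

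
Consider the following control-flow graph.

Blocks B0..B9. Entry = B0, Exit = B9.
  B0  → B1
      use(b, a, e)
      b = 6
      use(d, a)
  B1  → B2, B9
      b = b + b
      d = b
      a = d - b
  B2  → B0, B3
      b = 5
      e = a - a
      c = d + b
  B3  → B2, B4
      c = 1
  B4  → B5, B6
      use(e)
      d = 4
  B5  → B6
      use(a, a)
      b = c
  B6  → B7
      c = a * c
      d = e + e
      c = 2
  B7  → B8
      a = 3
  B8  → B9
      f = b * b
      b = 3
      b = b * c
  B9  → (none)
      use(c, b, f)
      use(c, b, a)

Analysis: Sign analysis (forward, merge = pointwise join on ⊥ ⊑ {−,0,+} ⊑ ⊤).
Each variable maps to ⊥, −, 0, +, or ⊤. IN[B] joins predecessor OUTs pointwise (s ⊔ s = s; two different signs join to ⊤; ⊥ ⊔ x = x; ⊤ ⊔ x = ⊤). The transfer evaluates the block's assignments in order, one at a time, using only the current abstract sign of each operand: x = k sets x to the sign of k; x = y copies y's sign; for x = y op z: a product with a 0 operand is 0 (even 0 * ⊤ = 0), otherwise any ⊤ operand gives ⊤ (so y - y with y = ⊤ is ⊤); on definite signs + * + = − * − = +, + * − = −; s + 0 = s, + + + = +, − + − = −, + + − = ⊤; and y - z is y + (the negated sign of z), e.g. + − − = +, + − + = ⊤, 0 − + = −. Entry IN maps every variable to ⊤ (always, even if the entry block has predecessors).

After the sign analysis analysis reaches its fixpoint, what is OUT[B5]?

Answer: {a: ⊤, b: +, c: +, d: +, e: ⊤, f: ⊤}

Trace:
Converged values:
  B0:  IN=(all ⊤)  OUT={b:+; rest ⊤}
  B1:  IN={b:+; rest ⊤}  OUT={b:+, d:+; rest ⊤}
  B2:  IN={b:+, d:+; rest ⊤}  OUT={b:+, c:+, d:+; rest ⊤}
  B3:  IN={b:+, c:+, d:+; rest ⊤}  OUT={b:+, c:+, d:+; rest ⊤}
  B4:  IN={b:+, c:+, d:+; rest ⊤}  OUT={b:+, c:+, d:+; rest ⊤}
  B5:  IN={b:+, c:+, d:+; rest ⊤}  OUT={b:+, c:+, d:+; rest ⊤}
  B6:  IN={b:+, c:+, d:+; rest ⊤}  OUT={b:+, c:+; rest ⊤}
  B7:  IN={b:+, c:+; rest ⊤}  OUT={a:+, b:+, c:+; rest ⊤}
  B8:  IN={a:+, b:+, c:+; rest ⊤}  OUT={a:+, b:+, c:+, f:+; rest ⊤}
  B9:  IN={b:+; rest ⊤}  OUT={b:+; rest ⊤}

Merge at B5: IN[B5] = OUT[B4] = {a: ⊤, b: +, c: +, d: +, e: ⊤, f: ⊤}
Applying B5's transfer function to that IN value gives OUT[B5] (row B5 above).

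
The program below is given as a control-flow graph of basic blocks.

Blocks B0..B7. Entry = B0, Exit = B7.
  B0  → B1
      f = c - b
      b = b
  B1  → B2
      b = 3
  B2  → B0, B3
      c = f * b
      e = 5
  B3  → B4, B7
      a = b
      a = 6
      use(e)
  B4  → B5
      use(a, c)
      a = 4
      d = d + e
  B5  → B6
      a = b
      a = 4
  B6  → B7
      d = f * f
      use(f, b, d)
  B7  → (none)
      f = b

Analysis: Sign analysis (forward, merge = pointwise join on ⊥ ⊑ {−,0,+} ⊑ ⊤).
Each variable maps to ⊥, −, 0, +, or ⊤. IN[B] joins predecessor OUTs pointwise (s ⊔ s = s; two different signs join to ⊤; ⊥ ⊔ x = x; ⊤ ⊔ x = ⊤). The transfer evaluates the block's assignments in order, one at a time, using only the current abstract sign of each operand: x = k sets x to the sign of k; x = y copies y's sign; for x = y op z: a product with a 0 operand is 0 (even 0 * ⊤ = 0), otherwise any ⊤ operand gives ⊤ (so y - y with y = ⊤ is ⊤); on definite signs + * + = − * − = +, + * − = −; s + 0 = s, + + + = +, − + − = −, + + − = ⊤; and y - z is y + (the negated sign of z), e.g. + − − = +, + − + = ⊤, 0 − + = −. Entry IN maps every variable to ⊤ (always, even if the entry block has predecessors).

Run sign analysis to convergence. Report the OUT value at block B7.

Answer: {a: +, b: +, c: ⊤, d: ⊤, e: +, f: +}

Working:
Converged values:
  B0:   IN=(all ⊤)   OUT=(all ⊤)
  B1:   IN=(all ⊤)   OUT={b:+; rest ⊤}
  B2:   IN={b:+; rest ⊤}   OUT={b:+, e:+; rest ⊤}
  B3:   IN={b:+, e:+; rest ⊤}   OUT={a:+, b:+, e:+; rest ⊤}
  B4:   IN={a:+, b:+, e:+; rest ⊤}   OUT={a:+, b:+, e:+; rest ⊤}
  B5:   IN={a:+, b:+, e:+; rest ⊤}   OUT={a:+, b:+, e:+; rest ⊤}
  B6:   IN={a:+, b:+, e:+; rest ⊤}   OUT={a:+, b:+, e:+; rest ⊤}
  B7:   IN={a:+, b:+, e:+; rest ⊤}   OUT={a:+, b:+, e:+, f:+; rest ⊤}

Merge at B7: IN[B7] = OUT[B3] ⊔ OUT[B6] = {a: +, b: +, c: ⊤, d: ⊤, e: +, f: ⊤}
Applying B7's transfer function to that IN value gives OUT[B7] (row B7 above).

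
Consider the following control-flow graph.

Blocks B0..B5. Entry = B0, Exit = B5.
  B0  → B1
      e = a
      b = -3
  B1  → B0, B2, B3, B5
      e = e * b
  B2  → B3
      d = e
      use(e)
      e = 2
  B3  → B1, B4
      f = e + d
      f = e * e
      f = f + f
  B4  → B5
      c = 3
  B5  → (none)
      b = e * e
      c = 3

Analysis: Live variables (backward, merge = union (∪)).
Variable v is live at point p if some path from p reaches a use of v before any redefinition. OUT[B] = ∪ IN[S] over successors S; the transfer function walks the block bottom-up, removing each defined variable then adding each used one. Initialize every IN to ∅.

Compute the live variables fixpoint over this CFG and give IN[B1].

Answer: {a, b, d, e}

Trace:
Fixpoint table:
  B0:   IN={a, d}   OUT={a, b, d, e}
  B1:   IN={a, b, d, e}   OUT={a, b, d, e}
  B2:   IN={a, b, e}   OUT={a, b, d, e}
  B3:   IN={a, b, d, e}   OUT={a, b, d, e}
  B4:   IN={e}   OUT={e}
  B5:   IN={e}   OUT={}

Merge at B1: OUT[B1] = IN[B0] ⊔ IN[B2] ⊔ IN[B3] ⊔ IN[B5] = {a, b, d, e}
Applying B1's transfer function to that OUT value gives IN[B1] (row B1 above).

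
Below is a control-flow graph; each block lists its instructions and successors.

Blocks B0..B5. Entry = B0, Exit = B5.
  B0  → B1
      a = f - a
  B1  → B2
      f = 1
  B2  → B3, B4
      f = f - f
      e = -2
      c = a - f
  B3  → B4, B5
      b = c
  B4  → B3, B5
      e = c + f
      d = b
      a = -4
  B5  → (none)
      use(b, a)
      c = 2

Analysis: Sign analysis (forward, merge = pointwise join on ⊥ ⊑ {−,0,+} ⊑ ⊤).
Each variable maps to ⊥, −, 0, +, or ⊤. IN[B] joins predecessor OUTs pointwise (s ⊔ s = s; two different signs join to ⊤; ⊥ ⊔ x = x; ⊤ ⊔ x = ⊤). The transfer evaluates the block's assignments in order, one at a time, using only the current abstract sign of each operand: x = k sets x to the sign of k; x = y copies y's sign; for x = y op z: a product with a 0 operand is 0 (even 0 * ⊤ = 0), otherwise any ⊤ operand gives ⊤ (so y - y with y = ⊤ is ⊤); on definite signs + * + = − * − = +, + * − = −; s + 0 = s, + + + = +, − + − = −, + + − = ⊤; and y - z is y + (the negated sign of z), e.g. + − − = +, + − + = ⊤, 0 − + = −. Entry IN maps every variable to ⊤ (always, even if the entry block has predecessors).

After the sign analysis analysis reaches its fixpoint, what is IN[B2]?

Answer: {a: ⊤, b: ⊤, c: ⊤, d: ⊤, e: ⊤, f: +}

Working:
Per-block solution:
  B0:  IN=(all ⊤)  OUT=(all ⊤)
  B1:  IN=(all ⊤)  OUT={f:+; rest ⊤}
  B2:  IN={f:+; rest ⊤}  OUT={e:-; rest ⊤}
  B3:  IN=(all ⊤)  OUT=(all ⊤)
  B4:  IN=(all ⊤)  OUT={a:-; rest ⊤}
  B5:  IN=(all ⊤)  OUT={c:+; rest ⊤}

Merge at B2: IN[B2] = OUT[B1] = {a: ⊤, b: ⊤, c: ⊤, d: ⊤, e: ⊤, f: +}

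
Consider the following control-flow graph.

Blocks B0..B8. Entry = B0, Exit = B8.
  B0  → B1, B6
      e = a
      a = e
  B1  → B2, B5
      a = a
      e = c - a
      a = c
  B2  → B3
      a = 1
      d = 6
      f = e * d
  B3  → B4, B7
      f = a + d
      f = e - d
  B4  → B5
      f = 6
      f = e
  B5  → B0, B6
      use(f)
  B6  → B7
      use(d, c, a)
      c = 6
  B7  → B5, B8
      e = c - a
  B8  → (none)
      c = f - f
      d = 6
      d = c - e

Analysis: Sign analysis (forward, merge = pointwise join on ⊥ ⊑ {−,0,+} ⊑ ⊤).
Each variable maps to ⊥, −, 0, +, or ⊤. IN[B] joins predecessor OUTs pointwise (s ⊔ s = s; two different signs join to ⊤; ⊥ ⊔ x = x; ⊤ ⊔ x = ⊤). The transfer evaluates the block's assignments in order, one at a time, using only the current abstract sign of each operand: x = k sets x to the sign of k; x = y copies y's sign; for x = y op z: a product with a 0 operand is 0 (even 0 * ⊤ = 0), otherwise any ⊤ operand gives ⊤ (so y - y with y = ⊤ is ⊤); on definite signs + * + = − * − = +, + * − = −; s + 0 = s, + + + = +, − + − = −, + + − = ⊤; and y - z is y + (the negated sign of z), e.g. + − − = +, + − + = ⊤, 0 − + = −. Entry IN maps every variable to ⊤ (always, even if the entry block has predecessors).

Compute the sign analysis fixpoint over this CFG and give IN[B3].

Fixpoint table:
  B0: | IN=(all ⊤) | OUT=(all ⊤)
  B1: | IN=(all ⊤) | OUT=(all ⊤)
  B2: | IN=(all ⊤) | OUT={a:+, d:+; rest ⊤}
  B3: | IN={a:+, d:+; rest ⊤} | OUT={a:+, d:+; rest ⊤}
  B4: | IN={a:+, d:+; rest ⊤} | OUT={a:+, d:+; rest ⊤}
  B5: | IN=(all ⊤) | OUT=(all ⊤)
  B6: | IN=(all ⊤) | OUT={c:+; rest ⊤}
  B7: | IN=(all ⊤) | OUT=(all ⊤)
  B8: | IN=(all ⊤) | OUT=(all ⊤)

Merge at B3: IN[B3] = OUT[B2] = {a: +, b: ⊤, c: ⊤, d: +, e: ⊤, f: ⊤}

Answer: {a: +, b: ⊤, c: ⊤, d: +, e: ⊤, f: ⊤}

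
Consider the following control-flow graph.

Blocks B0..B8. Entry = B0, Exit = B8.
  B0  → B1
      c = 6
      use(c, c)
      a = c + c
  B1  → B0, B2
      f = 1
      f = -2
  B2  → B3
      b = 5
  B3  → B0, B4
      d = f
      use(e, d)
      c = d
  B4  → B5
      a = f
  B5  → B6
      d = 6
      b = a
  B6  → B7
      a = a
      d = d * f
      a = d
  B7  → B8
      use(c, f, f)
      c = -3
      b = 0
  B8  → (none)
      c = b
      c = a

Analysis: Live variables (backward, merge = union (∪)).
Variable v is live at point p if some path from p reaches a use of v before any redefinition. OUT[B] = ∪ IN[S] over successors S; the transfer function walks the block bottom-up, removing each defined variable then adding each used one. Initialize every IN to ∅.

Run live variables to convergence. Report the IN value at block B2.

Per-block solution:
  B0: | IN={e} | OUT={e}
  B1: | IN={e} | OUT={e, f}
  B2: | IN={e, f} | OUT={e, f}
  B3: | IN={e, f} | OUT={c, e, f}
  B4: | IN={c, f} | OUT={a, c, f}
  B5: | IN={a, c, f} | OUT={a, c, d, f}
  B6: | IN={a, c, d, f} | OUT={a, c, f}
  B7: | IN={a, c, f} | OUT={a, b}
  B8: | IN={a, b} | OUT={}

Merge at B2: OUT[B2] = IN[B3] = {e, f}
Applying B2's transfer function to that OUT value gives IN[B2] (row B2 above).

Answer: {e, f}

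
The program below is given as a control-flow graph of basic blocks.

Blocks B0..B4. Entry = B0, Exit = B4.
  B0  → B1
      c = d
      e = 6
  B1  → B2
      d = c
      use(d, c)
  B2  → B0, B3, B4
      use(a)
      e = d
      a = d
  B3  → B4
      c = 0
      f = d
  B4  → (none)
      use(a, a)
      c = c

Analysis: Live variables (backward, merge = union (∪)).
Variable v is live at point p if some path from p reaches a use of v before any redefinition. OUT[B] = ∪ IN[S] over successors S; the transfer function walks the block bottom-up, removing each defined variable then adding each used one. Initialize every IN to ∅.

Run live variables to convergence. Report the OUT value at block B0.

Per-block solution:
  B0: | IN={a, d} | OUT={a, c}
  B1: | IN={a, c} | OUT={a, c, d}
  B2: | IN={a, c, d} | OUT={a, c, d}
  B3: | IN={a, d} | OUT={a, c}
  B4: | IN={a, c} | OUT={}

Merge at B0: OUT[B0] = IN[B1] = {a, c}

Answer: {a, c}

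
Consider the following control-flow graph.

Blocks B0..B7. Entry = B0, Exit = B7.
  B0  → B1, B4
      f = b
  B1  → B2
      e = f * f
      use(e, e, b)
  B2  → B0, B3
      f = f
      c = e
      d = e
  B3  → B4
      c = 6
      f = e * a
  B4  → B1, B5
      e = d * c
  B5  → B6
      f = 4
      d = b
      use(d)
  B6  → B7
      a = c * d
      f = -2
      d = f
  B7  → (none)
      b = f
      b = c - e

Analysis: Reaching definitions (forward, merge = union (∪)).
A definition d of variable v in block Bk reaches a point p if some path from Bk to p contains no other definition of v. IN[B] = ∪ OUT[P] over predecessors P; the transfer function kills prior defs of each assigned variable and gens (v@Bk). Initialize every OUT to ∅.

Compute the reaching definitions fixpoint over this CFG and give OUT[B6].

Fixpoint table:
  B0:   IN={c@B2, d@B2, e@B1, f@B2}   OUT={c@B2, d@B2, e@B1, f@B0}
  B1:   IN={c@B2, c@B3, d@B2, e@B1, e@B4, f@B0, f@B3}   OUT={c@B2, c@B3, d@B2, e@B1, f@B0, f@B3}
  B2:   IN={c@B2, c@B3, d@B2, e@B1, f@B0, f@B3}   OUT={c@B2, d@B2, e@B1, f@B2}
  B3:   IN={c@B2, d@B2, e@B1, f@B2}   OUT={c@B3, d@B2, e@B1, f@B3}
  B4:   IN={c@B2, c@B3, d@B2, e@B1, f@B0, f@B3}   OUT={c@B2, c@B3, d@B2, e@B4, f@B0, f@B3}
  B5:   IN={c@B2, c@B3, d@B2, e@B4, f@B0, f@B3}   OUT={c@B2, c@B3, d@B5, e@B4, f@B5}
  B6:   IN={c@B2, c@B3, d@B5, e@B4, f@B5}   OUT={a@B6, c@B2, c@B3, d@B6, e@B4, f@B6}
  B7:   IN={a@B6, c@B2, c@B3, d@B6, e@B4, f@B6}   OUT={a@B6, b@B7, c@B2, c@B3, d@B6, e@B4, f@B6}

Merge at B6: IN[B6] = OUT[B5] = {c@B2, c@B3, d@B5, e@B4, f@B5}
Applying B6's transfer function to that IN value gives OUT[B6] (row B6 above).

Answer: {a@B6, c@B2, c@B3, d@B6, e@B4, f@B6}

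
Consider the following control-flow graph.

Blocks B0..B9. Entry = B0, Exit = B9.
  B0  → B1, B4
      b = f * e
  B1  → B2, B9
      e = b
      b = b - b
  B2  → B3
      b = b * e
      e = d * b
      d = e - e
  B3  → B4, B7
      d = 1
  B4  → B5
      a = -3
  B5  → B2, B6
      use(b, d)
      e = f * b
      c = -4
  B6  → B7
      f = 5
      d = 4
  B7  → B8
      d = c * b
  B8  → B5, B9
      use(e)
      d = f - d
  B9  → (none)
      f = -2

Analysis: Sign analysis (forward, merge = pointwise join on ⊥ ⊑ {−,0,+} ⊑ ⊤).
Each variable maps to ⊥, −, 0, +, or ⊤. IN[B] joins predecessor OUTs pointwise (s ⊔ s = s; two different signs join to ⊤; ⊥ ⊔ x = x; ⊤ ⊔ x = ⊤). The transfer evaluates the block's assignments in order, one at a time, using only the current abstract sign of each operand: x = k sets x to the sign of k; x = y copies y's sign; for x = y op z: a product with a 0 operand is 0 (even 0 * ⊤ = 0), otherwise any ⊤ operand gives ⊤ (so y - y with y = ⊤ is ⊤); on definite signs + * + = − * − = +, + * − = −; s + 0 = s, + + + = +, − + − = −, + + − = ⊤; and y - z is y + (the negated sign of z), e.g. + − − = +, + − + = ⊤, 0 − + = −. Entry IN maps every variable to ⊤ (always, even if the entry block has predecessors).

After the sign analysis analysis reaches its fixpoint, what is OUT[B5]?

Answer: {a: ⊤, b: ⊤, c: -, d: ⊤, e: ⊤, f: ⊤}

Trace:
Converged values:
  B0: | IN=(all ⊤) | OUT=(all ⊤)
  B1: | IN=(all ⊤) | OUT=(all ⊤)
  B2: | IN=(all ⊤) | OUT=(all ⊤)
  B3: | IN=(all ⊤) | OUT={d:+; rest ⊤}
  B4: | IN=(all ⊤) | OUT={a:-; rest ⊤}
  B5: | IN=(all ⊤) | OUT={c:-; rest ⊤}
  B6: | IN={c:-; rest ⊤} | OUT={c:-, d:+, f:+; rest ⊤}
  B7: | IN={d:+; rest ⊤} | OUT=(all ⊤)
  B8: | IN=(all ⊤) | OUT=(all ⊤)
  B9: | IN=(all ⊤) | OUT={f:-; rest ⊤}

Merge at B5: IN[B5] = OUT[B4] ⊔ OUT[B8] = {a: ⊤, b: ⊤, c: ⊤, d: ⊤, e: ⊤, f: ⊤}
Applying B5's transfer function to that IN value gives OUT[B5] (row B5 above).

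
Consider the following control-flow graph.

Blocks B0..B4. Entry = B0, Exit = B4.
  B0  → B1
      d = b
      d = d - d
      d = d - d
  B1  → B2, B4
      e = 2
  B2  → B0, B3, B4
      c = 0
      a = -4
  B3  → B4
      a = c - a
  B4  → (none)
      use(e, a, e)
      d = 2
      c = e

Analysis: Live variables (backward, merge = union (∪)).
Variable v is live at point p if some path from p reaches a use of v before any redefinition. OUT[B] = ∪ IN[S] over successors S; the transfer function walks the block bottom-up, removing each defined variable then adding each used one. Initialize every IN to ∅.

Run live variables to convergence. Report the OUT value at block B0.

Fixpoint table:
  B0:   IN={a, b}   OUT={a, b}
  B1:   IN={a, b}   OUT={a, b, e}
  B2:   IN={b, e}   OUT={a, b, c, e}
  B3:   IN={a, c, e}   OUT={a, e}
  B4:   IN={a, e}   OUT={}

Merge at B0: OUT[B0] = IN[B1] = {a, b}

Answer: {a, b}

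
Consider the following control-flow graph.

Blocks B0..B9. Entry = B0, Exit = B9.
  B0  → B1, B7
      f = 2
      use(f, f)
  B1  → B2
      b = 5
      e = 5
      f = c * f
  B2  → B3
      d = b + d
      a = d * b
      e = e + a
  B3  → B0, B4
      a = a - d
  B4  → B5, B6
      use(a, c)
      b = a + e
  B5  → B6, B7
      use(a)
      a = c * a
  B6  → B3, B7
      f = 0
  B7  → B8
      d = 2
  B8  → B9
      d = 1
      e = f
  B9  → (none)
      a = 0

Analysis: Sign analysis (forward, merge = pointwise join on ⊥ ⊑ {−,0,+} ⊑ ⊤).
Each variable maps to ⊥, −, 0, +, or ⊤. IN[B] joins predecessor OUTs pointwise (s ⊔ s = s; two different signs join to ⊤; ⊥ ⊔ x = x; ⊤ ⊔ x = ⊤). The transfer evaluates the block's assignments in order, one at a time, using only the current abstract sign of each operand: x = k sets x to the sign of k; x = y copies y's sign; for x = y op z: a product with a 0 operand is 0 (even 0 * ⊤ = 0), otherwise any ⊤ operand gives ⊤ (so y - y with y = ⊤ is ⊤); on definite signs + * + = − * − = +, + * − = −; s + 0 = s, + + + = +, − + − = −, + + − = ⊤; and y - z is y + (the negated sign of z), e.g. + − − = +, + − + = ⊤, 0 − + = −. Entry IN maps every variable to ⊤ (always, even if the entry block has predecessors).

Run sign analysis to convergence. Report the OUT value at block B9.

Converged values:
  B0:   IN=(all ⊤)   OUT={f:+; rest ⊤}
  B1:   IN={f:+; rest ⊤}   OUT={b:+, e:+; rest ⊤}
  B2:   IN={b:+, e:+; rest ⊤}   OUT={b:+; rest ⊤}
  B3:   IN=(all ⊤)   OUT=(all ⊤)
  B4:   IN=(all ⊤)   OUT=(all ⊤)
  B5:   IN=(all ⊤)   OUT=(all ⊤)
  B6:   IN=(all ⊤)   OUT={f:0; rest ⊤}
  B7:   IN=(all ⊤)   OUT={d:+; rest ⊤}
  B8:   IN={d:+; rest ⊤}   OUT={d:+; rest ⊤}
  B9:   IN={d:+; rest ⊤}   OUT={a:0, d:+; rest ⊤}

Merge at B9: IN[B9] = OUT[B8] = {a: ⊤, b: ⊤, c: ⊤, d: +, e: ⊤, f: ⊤}
Applying B9's transfer function to that IN value gives OUT[B9] (row B9 above).

Answer: {a: 0, b: ⊤, c: ⊤, d: +, e: ⊤, f: ⊤}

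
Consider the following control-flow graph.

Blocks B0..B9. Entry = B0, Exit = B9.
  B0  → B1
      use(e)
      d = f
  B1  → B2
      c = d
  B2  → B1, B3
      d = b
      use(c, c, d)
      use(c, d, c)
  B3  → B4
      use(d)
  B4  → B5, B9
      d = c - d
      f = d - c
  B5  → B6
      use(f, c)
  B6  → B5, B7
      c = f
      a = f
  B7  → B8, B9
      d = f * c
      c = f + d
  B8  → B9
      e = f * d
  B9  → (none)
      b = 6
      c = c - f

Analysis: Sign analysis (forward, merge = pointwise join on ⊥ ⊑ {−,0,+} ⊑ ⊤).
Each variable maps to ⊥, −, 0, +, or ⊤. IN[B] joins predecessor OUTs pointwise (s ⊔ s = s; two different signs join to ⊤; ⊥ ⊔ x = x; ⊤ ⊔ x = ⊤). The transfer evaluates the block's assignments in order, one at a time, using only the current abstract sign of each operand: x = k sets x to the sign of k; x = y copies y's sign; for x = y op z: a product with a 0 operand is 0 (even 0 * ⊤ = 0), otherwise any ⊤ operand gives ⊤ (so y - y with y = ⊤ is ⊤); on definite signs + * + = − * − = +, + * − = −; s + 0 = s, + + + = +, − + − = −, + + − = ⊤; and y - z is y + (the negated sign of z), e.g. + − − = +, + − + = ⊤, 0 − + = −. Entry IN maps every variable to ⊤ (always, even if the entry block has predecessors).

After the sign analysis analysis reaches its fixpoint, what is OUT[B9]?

Answer: {a: ⊤, b: +, c: ⊤, d: ⊤, e: ⊤, f: ⊤}

Working:
Fixpoint table:
  B0:  IN=(all ⊤)  OUT=(all ⊤)
  B1:  IN=(all ⊤)  OUT=(all ⊤)
  B2:  IN=(all ⊤)  OUT=(all ⊤)
  B3:  IN=(all ⊤)  OUT=(all ⊤)
  B4:  IN=(all ⊤)  OUT=(all ⊤)
  B5:  IN=(all ⊤)  OUT=(all ⊤)
  B6:  IN=(all ⊤)  OUT=(all ⊤)
  B7:  IN=(all ⊤)  OUT=(all ⊤)
  B8:  IN=(all ⊤)  OUT=(all ⊤)
  B9:  IN=(all ⊤)  OUT={b:+; rest ⊤}

Merge at B9: IN[B9] = OUT[B4] ⊔ OUT[B7] ⊔ OUT[B8] = {a: ⊤, b: ⊤, c: ⊤, d: ⊤, e: ⊤, f: ⊤}
Applying B9's transfer function to that IN value gives OUT[B9] (row B9 above).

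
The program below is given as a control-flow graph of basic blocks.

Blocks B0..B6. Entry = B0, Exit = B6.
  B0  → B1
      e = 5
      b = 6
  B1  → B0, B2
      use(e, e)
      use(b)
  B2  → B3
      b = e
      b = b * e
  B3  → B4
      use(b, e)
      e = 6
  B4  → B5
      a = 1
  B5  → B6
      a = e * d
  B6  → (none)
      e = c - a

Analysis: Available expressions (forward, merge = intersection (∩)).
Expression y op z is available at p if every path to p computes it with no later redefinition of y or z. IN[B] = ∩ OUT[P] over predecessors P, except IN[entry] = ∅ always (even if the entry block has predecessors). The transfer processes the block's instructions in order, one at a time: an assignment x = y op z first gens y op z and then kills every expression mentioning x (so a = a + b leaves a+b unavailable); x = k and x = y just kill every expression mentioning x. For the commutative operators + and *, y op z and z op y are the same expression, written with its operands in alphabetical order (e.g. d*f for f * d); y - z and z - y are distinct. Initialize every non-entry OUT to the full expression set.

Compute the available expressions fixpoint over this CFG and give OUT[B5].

Fixpoint table:
  B0:  IN={}  OUT={}
  B1:  IN={}  OUT={}
  B2:  IN={}  OUT={}
  B3:  IN={}  OUT={}
  B4:  IN={}  OUT={}
  B5:  IN={}  OUT={d*e}
  B6:  IN={d*e}  OUT={c-a}

Merge at B5: IN[B5] = OUT[B4] = {}
Applying B5's transfer function to that IN value gives OUT[B5] (row B5 above).

Answer: {d*e}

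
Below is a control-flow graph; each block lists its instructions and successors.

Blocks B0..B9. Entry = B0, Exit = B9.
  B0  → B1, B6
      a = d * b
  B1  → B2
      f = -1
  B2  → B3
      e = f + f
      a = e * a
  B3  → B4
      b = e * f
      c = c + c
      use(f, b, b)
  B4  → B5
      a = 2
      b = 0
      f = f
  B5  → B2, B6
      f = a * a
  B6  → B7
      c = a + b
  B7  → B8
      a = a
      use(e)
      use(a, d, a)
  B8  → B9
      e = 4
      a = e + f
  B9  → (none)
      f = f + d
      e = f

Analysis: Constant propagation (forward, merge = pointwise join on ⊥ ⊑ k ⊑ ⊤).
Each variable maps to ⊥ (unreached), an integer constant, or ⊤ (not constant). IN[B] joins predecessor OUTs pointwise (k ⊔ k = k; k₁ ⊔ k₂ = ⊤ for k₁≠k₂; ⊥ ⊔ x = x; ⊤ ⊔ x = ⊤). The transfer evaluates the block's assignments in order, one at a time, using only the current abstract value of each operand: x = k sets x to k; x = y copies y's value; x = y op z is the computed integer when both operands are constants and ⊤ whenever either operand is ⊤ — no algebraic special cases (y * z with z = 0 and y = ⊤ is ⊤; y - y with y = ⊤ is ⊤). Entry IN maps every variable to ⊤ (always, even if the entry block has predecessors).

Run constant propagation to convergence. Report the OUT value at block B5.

Fixpoint table:
  B0:  IN=(all ⊤)  OUT=(all ⊤)
  B1:  IN=(all ⊤)  OUT={f:-1; rest ⊤}
  B2:  IN=(all ⊤)  OUT=(all ⊤)
  B3:  IN=(all ⊤)  OUT=(all ⊤)
  B4:  IN=(all ⊤)  OUT={a:2, b:0; rest ⊤}
  B5:  IN={a:2, b:0; rest ⊤}  OUT={a:2, b:0, f:4; rest ⊤}
  B6:  IN=(all ⊤)  OUT=(all ⊤)
  B7:  IN=(all ⊤)  OUT=(all ⊤)
  B8:  IN=(all ⊤)  OUT={e:4; rest ⊤}
  B9:  IN={e:4; rest ⊤}  OUT=(all ⊤)

Merge at B5: IN[B5] = OUT[B4] = {a: 2, b: 0, c: ⊤, d: ⊤, e: ⊤, f: ⊤}
Applying B5's transfer function to that IN value gives OUT[B5] (row B5 above).

Answer: {a: 2, b: 0, c: ⊤, d: ⊤, e: ⊤, f: 4}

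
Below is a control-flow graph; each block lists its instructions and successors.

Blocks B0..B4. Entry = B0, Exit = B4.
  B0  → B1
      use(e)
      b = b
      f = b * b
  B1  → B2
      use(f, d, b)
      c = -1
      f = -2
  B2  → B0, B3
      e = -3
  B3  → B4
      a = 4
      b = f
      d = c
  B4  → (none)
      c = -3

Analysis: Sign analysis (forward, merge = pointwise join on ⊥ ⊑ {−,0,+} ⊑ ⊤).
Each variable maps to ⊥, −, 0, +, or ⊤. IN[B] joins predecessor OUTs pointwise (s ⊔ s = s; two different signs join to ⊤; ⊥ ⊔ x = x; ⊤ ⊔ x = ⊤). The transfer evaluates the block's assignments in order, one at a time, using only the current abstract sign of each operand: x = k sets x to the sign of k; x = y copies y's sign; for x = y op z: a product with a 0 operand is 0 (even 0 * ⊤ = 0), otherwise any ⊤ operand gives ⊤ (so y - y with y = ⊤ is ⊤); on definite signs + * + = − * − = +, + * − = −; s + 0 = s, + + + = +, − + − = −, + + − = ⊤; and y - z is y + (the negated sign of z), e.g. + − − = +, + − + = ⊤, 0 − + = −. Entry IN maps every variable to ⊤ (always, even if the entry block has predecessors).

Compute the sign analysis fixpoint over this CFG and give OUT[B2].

Answer: {a: ⊤, b: ⊤, c: -, d: ⊤, e: -, f: -}

Working:
Fixpoint table:
  B0:  IN=(all ⊤)  OUT=(all ⊤)
  B1:  IN=(all ⊤)  OUT={c:-, f:-; rest ⊤}
  B2:  IN={c:-, f:-; rest ⊤}  OUT={c:-, e:-, f:-; rest ⊤}
  B3:  IN={c:-, e:-, f:-; rest ⊤}  OUT={a:+, b:-, c:-, d:-, e:-, f:-; rest ⊤}
  B4:  IN={a:+, b:-, c:-, d:-, e:-, f:-; rest ⊤}  OUT={a:+, b:-, c:-, d:-, e:-, f:-; rest ⊤}

Merge at B2: IN[B2] = OUT[B1] = {a: ⊤, b: ⊤, c: -, d: ⊤, e: ⊤, f: -}
Applying B2's transfer function to that IN value gives OUT[B2] (row B2 above).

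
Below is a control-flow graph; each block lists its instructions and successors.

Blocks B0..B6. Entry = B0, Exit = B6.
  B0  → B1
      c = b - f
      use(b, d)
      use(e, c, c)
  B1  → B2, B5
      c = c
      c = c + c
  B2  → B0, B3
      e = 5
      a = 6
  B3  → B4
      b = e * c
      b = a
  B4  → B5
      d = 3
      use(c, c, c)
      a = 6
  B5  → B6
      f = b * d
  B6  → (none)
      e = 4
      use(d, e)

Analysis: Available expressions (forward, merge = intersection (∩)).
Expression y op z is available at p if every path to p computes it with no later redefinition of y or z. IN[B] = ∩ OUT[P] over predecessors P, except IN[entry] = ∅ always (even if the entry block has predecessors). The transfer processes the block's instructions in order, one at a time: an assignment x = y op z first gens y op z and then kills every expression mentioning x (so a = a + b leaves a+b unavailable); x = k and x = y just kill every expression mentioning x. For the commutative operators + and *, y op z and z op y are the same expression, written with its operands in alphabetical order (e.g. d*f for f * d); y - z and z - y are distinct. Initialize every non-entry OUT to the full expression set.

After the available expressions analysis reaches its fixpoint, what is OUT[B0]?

Answer: {b-f}

Working:
Per-block solution:
  B0:  IN={}  OUT={b-f}
  B1:  IN={b-f}  OUT={b-f}
  B2:  IN={b-f}  OUT={b-f}
  B3:  IN={b-f}  OUT={c*e}
  B4:  IN={c*e}  OUT={c*e}
  B5:  IN={}  OUT={b*d}
  B6:  IN={b*d}  OUT={b*d}

Merge at B0 (entry node, so the boundary value {} is joined with the incoming edge(s)): IN[B0] = {} ∩ OUT[B2] = {}
Applying B0's transfer function to that IN value gives OUT[B0] (row B0 above).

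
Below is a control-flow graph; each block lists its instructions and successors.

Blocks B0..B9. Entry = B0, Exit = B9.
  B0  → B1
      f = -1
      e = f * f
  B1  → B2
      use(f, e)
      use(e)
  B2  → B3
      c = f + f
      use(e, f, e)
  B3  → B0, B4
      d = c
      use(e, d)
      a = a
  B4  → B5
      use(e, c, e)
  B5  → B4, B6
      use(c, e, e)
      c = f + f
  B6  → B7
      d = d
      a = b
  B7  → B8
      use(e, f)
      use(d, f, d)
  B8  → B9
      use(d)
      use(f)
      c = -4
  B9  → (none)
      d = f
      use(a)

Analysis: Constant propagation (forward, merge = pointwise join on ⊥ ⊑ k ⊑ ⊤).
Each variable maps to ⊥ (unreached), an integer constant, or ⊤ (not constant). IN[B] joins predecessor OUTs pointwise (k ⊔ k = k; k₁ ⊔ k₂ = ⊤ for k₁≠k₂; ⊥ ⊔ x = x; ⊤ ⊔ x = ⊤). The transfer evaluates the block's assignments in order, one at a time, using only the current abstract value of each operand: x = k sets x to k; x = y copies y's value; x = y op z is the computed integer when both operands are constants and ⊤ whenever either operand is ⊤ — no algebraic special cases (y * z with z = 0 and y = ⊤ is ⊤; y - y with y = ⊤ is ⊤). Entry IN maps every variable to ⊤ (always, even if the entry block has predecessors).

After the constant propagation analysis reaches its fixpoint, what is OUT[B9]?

Fixpoint table:
  B0: | IN=(all ⊤) | OUT={e:1, f:-1; rest ⊤}
  B1: | IN={e:1, f:-1; rest ⊤} | OUT={e:1, f:-1; rest ⊤}
  B2: | IN={e:1, f:-1; rest ⊤} | OUT={c:-2, e:1, f:-1; rest ⊤}
  B3: | IN={c:-2, e:1, f:-1; rest ⊤} | OUT={c:-2, d:-2, e:1, f:-1; rest ⊤}
  B4: | IN={c:-2, d:-2, e:1, f:-1; rest ⊤} | OUT={c:-2, d:-2, e:1, f:-1; rest ⊤}
  B5: | IN={c:-2, d:-2, e:1, f:-1; rest ⊤} | OUT={c:-2, d:-2, e:1, f:-1; rest ⊤}
  B6: | IN={c:-2, d:-2, e:1, f:-1; rest ⊤} | OUT={c:-2, d:-2, e:1, f:-1; rest ⊤}
  B7: | IN={c:-2, d:-2, e:1, f:-1; rest ⊤} | OUT={c:-2, d:-2, e:1, f:-1; rest ⊤}
  B8: | IN={c:-2, d:-2, e:1, f:-1; rest ⊤} | OUT={c:-4, d:-2, e:1, f:-1; rest ⊤}
  B9: | IN={c:-4, d:-2, e:1, f:-1; rest ⊤} | OUT={c:-4, d:-1, e:1, f:-1; rest ⊤}

Merge at B9: IN[B9] = OUT[B8] = {a: ⊤, b: ⊤, c: -4, d: -2, e: 1, f: -1}
Applying B9's transfer function to that IN value gives OUT[B9] (row B9 above).

Answer: {a: ⊤, b: ⊤, c: -4, d: -1, e: 1, f: -1}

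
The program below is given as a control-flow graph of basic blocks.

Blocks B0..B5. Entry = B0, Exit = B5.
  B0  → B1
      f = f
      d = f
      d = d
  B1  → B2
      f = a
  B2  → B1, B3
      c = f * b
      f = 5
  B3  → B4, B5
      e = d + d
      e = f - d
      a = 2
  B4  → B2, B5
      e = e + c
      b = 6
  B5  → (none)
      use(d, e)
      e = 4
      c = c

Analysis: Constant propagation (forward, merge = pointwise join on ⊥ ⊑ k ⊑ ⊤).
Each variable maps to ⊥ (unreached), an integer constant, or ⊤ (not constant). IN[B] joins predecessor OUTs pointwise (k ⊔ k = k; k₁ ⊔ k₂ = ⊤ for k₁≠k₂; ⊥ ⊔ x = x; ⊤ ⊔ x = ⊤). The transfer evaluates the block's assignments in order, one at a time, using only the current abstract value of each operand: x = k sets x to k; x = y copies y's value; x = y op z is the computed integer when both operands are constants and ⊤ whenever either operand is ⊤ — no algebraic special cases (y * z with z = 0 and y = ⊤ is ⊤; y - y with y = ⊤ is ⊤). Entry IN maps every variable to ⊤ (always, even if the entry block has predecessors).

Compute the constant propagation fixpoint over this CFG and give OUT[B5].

Per-block solution:
  B0:  IN=(all ⊤)  OUT=(all ⊤)
  B1:  IN=(all ⊤)  OUT=(all ⊤)
  B2:  IN=(all ⊤)  OUT={f:5; rest ⊤}
  B3:  IN={f:5; rest ⊤}  OUT={a:2, f:5; rest ⊤}
  B4:  IN={a:2, f:5; rest ⊤}  OUT={a:2, b:6, f:5; rest ⊤}
  B5:  IN={a:2, f:5; rest ⊤}  OUT={a:2, e:4, f:5; rest ⊤}

Merge at B5: IN[B5] = OUT[B3] ⊔ OUT[B4] = {a: 2, b: ⊤, c: ⊤, d: ⊤, e: ⊤, f: 5}
Applying B5's transfer function to that IN value gives OUT[B5] (row B5 above).

Answer: {a: 2, b: ⊤, c: ⊤, d: ⊤, e: 4, f: 5}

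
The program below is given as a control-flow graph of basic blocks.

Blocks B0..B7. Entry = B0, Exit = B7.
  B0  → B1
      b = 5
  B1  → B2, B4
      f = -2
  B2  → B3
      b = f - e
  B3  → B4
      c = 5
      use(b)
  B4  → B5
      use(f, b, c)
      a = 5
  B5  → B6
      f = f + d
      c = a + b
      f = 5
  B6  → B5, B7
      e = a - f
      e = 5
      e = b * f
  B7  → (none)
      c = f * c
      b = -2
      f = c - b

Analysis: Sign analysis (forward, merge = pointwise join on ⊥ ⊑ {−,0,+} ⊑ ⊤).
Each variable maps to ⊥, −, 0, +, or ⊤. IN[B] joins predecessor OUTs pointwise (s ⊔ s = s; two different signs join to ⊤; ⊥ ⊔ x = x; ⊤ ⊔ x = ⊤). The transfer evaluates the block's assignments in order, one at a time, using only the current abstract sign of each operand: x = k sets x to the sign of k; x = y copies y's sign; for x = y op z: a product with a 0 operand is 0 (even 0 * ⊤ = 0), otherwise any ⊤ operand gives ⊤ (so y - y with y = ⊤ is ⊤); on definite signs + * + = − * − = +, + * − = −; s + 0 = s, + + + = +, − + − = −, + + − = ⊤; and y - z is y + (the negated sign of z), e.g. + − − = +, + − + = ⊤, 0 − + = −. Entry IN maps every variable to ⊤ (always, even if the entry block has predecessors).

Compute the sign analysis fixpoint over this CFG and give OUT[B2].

Answer: {a: ⊤, b: ⊤, c: ⊤, d: ⊤, e: ⊤, f: -}

Working:
Per-block solution:
  B0:  IN=(all ⊤)  OUT={b:+; rest ⊤}
  B1:  IN={b:+; rest ⊤}  OUT={b:+, f:-; rest ⊤}
  B2:  IN={b:+, f:-; rest ⊤}  OUT={f:-; rest ⊤}
  B3:  IN={f:-; rest ⊤}  OUT={c:+, f:-; rest ⊤}
  B4:  IN={f:-; rest ⊤}  OUT={a:+, f:-; rest ⊤}
  B5:  IN={a:+; rest ⊤}  OUT={a:+, f:+; rest ⊤}
  B6:  IN={a:+, f:+; rest ⊤}  OUT={a:+, f:+; rest ⊤}
  B7:  IN={a:+, f:+; rest ⊤}  OUT={a:+, b:-; rest ⊤}

Merge at B2: IN[B2] = OUT[B1] = {a: ⊤, b: +, c: ⊤, d: ⊤, e: ⊤, f: -}
Applying B2's transfer function to that IN value gives OUT[B2] (row B2 above).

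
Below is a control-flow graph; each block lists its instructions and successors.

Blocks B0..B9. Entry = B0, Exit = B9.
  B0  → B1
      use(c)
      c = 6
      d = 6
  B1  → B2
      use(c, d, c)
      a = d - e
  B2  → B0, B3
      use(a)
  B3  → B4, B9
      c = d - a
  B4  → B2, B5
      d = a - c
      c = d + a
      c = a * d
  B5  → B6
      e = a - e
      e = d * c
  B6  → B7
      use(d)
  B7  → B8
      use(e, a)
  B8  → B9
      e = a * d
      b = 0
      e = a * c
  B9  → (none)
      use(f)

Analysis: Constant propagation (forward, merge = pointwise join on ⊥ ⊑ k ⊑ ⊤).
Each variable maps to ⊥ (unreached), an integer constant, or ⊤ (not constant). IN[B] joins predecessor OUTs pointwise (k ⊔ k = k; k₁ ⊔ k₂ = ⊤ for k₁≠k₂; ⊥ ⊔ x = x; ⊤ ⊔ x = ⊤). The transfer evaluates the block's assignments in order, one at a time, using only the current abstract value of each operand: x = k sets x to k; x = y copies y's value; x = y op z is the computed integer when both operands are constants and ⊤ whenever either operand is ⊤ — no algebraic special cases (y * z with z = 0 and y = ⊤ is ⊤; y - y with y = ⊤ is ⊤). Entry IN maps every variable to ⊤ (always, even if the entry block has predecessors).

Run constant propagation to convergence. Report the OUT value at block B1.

Fixpoint table:
  B0: | IN=(all ⊤) | OUT={c:6, d:6; rest ⊤}
  B1: | IN={c:6, d:6; rest ⊤} | OUT={c:6, d:6; rest ⊤}
  B2: | IN=(all ⊤) | OUT=(all ⊤)
  B3: | IN=(all ⊤) | OUT=(all ⊤)
  B4: | IN=(all ⊤) | OUT=(all ⊤)
  B5: | IN=(all ⊤) | OUT=(all ⊤)
  B6: | IN=(all ⊤) | OUT=(all ⊤)
  B7: | IN=(all ⊤) | OUT=(all ⊤)
  B8: | IN=(all ⊤) | OUT={b:0; rest ⊤}
  B9: | IN=(all ⊤) | OUT=(all ⊤)

Merge at B1: IN[B1] = OUT[B0] = {a: ⊤, b: ⊤, c: 6, d: 6, e: ⊤, f: ⊤}
Applying B1's transfer function to that IN value gives OUT[B1] (row B1 above).

Answer: {a: ⊤, b: ⊤, c: 6, d: 6, e: ⊤, f: ⊤}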